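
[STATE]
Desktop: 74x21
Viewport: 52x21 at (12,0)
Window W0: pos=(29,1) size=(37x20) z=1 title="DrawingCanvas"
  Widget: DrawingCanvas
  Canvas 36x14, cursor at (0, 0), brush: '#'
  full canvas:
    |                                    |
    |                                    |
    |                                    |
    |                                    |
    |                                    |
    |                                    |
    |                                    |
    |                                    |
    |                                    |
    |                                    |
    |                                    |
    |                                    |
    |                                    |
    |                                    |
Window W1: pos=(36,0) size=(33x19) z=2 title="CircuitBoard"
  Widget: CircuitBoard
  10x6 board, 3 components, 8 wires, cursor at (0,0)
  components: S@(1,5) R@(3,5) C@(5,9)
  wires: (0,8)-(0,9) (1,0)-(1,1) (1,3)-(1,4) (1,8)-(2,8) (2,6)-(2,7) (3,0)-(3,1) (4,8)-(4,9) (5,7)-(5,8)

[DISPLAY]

                        ┏━━━━━━━━━━━━━━━━━━━━━━━━━━━
                 ┏━━━━━━┃ CircuitBoard              
                 ┃ Drawi┠───────────────────────────
                 ┠──────┃   0 1 2 3 4 5 6 7 8 9     
                 ┃+     ┃0  [.]                     
                 ┃      ┃                           
                 ┃      ┃1   · ─ ·       · ─ ·   S  
                 ┃      ┃                           
                 ┃      ┃2                          
                 ┃      ┃                           
                 ┃      ┃3   · ─ ·               R  
                 ┃      ┃                           
                 ┃      ┃4                          
                 ┃      ┃                           
                 ┃      ┃5                          
                 ┃      ┃Cursor: (0,0)              
                 ┃      ┃                           
                 ┃      ┃                           
                 ┃      ┗━━━━━━━━━━━━━━━━━━━━━━━━━━━
                 ┃                                  
                 ┗━━━━━━━━━━━━━━━━━━━━━━━━━━━━━━━━━━


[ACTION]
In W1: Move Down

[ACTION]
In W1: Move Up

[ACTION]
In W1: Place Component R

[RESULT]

                        ┏━━━━━━━━━━━━━━━━━━━━━━━━━━━
                 ┏━━━━━━┃ CircuitBoard              
                 ┃ Drawi┠───────────────────────────
                 ┠──────┃   0 1 2 3 4 5 6 7 8 9     
                 ┃+     ┃0  [R]                     
                 ┃      ┃                           
                 ┃      ┃1   · ─ ·       · ─ ·   S  
                 ┃      ┃                           
                 ┃      ┃2                          
                 ┃      ┃                           
                 ┃      ┃3   · ─ ·               R  
                 ┃      ┃                           
                 ┃      ┃4                          
                 ┃      ┃                           
                 ┃      ┃5                          
                 ┃      ┃Cursor: (0,0)              
                 ┃      ┃                           
                 ┃      ┃                           
                 ┃      ┗━━━━━━━━━━━━━━━━━━━━━━━━━━━
                 ┃                                  
                 ┗━━━━━━━━━━━━━━━━━━━━━━━━━━━━━━━━━━


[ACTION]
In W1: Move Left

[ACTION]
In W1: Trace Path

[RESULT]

                        ┏━━━━━━━━━━━━━━━━━━━━━━━━━━━
                 ┏━━━━━━┃ CircuitBoard              
                 ┃ Drawi┠───────────────────────────
                 ┠──────┃   0 1 2 3 4 5 6 7 8 9     
                 ┃+     ┃0  [R]                     
                 ┃      ┃                           
                 ┃      ┃1   · ─ ·       · ─ ·   S  
                 ┃      ┃                           
                 ┃      ┃2                          
                 ┃      ┃                           
                 ┃      ┃3   · ─ ·               R  
                 ┃      ┃                           
                 ┃      ┃4                          
                 ┃      ┃                           
                 ┃      ┃5                          
                 ┃      ┃Cursor: (0,0)  Trace: R (1 
                 ┃      ┃                           
                 ┃      ┃                           
                 ┃      ┗━━━━━━━━━━━━━━━━━━━━━━━━━━━
                 ┃                                  
                 ┗━━━━━━━━━━━━━━━━━━━━━━━━━━━━━━━━━━


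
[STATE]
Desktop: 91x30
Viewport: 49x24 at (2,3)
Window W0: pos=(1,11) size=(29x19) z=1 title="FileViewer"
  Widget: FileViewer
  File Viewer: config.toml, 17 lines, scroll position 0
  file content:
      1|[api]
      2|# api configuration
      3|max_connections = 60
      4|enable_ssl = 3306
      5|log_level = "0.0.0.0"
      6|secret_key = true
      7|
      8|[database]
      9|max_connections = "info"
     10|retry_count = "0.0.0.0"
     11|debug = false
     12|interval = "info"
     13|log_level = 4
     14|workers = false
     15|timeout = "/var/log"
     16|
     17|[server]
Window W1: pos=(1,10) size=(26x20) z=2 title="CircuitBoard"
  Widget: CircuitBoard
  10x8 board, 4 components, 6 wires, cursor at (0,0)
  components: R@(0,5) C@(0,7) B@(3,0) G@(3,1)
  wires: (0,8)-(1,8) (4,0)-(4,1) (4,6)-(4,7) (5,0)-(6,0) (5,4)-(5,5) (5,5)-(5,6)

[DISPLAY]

                                                 
                                                 
                                                 
                                                 
                                                 
                                                 
                                                 
━━━━━━━━━━━━━━━━━━━━━━━━┓                        
 CircuitBoard           ┃━━┓                     
────────────────────────┨  ┃                     
   0 1 2 3 4 5 6 7 8 9  ┃──┨                     
0  [.]                  ┃ ▲┃                     
                        ┃ █┃                     
1                       ┃ ░┃                     
                        ┃ ░┃                     
2                       ┃ ░┃                     
                        ┃ ░┃                     
3   B   G               ┃ ░┃                     
                        ┃ ░┃                     
4   · ─ ·               ┃ ░┃                     
                        ┃ ░┃                     
5   ·               · ─ ┃ ░┃                     
    │                   ┃ ░┃                     
6   ·                   ┃ ░┃                     


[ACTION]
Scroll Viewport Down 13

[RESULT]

                                                 
                                                 
                                                 
                                                 
━━━━━━━━━━━━━━━━━━━━━━━━┓                        
 CircuitBoard           ┃━━┓                     
────────────────────────┨  ┃                     
   0 1 2 3 4 5 6 7 8 9  ┃──┨                     
0  [.]                  ┃ ▲┃                     
                        ┃ █┃                     
1                       ┃ ░┃                     
                        ┃ ░┃                     
2                       ┃ ░┃                     
                        ┃ ░┃                     
3   B   G               ┃ ░┃                     
                        ┃ ░┃                     
4   · ─ ·               ┃ ░┃                     
                        ┃ ░┃                     
5   ·               · ─ ┃ ░┃                     
    │                   ┃ ░┃                     
6   ·                   ┃ ░┃                     
                        ┃ ░┃                     
7                       ┃ ▼┃                     
━━━━━━━━━━━━━━━━━━━━━━━━┛━━┛                     


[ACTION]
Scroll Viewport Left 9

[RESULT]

                                                 
                                                 
                                                 
                                                 
 ┏━━━━━━━━━━━━━━━━━━━━━━━━┓                      
 ┃ CircuitBoard           ┃━━┓                   
 ┠────────────────────────┨  ┃                   
 ┃   0 1 2 3 4 5 6 7 8 9  ┃──┨                   
 ┃0  [.]                  ┃ ▲┃                   
 ┃                        ┃ █┃                   
 ┃1                       ┃ ░┃                   
 ┃                        ┃ ░┃                   
 ┃2                       ┃ ░┃                   
 ┃                        ┃ ░┃                   
 ┃3   B   G               ┃ ░┃                   
 ┃                        ┃ ░┃                   
 ┃4   · ─ ·               ┃ ░┃                   
 ┃                        ┃ ░┃                   
 ┃5   ·               · ─ ┃ ░┃                   
 ┃    │                   ┃ ░┃                   
 ┃6   ·                   ┃ ░┃                   
 ┃                        ┃ ░┃                   
 ┃7                       ┃ ▼┃                   
 ┗━━━━━━━━━━━━━━━━━━━━━━━━┛━━┛                   


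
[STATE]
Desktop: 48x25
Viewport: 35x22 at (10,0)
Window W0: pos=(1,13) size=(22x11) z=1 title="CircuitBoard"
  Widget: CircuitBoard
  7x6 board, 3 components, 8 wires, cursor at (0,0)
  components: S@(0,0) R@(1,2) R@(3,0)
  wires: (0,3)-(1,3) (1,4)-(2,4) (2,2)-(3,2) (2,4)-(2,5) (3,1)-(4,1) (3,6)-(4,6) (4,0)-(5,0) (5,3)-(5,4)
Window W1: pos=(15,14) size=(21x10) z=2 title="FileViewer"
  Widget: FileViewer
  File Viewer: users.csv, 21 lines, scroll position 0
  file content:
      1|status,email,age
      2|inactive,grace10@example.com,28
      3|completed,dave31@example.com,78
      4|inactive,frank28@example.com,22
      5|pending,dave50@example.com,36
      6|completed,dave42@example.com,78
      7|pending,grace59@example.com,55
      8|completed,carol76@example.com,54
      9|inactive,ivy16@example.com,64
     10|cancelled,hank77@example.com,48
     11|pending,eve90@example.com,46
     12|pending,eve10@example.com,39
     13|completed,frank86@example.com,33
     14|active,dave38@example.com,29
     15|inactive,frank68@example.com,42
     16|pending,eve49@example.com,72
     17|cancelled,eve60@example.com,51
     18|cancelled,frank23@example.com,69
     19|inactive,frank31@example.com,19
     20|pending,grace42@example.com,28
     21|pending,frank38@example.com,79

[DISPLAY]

                                   
                                   
                                   
                                   
                                   
                                   
                                   
                                   
                                   
                                   
                                   
                                   
                                   
━━━━━━━━━━━━┓                      
Board┏━━━━━━━━━━━━━━━━━━━┓         
─────┃ FileViewer        ┃         
 3 4 ┠───────────────────┨         
     ┃status,email,age  ▲┃         
     ┃inactive,grace10@e█┃         
    R┃completed,dave31@e░┃         
     ┃inactive,frank28@e░┃         
    ·┃pending,dave50@exa░┃         


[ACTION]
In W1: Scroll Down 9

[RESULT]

                                   
                                   
                                   
                                   
                                   
                                   
                                   
                                   
                                   
                                   
                                   
                                   
                                   
━━━━━━━━━━━━┓                      
Board┏━━━━━━━━━━━━━━━━━━━┓         
─────┃ FileViewer        ┃         
 3 4 ┠───────────────────┨         
     ┃cancelled,hank77@e▲┃         
     ┃pending,eve90@exam░┃         
    R┃pending,eve10@exam░┃         
     ┃completed,frank86@█┃         
    ·┃active,dave38@exam░┃         


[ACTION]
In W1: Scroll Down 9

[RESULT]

                                   
                                   
                                   
                                   
                                   
                                   
                                   
                                   
                                   
                                   
                                   
                                   
                                   
━━━━━━━━━━━━┓                      
Board┏━━━━━━━━━━━━━━━━━━━┓         
─────┃ FileViewer        ┃         
 3 4 ┠───────────────────┨         
     ┃pending,eve49@exam▲┃         
     ┃cancelled,eve60@ex░┃         
    R┃cancelled,frank23@░┃         
     ┃inactive,frank31@e░┃         
    ·┃pending,grace42@ex█┃         


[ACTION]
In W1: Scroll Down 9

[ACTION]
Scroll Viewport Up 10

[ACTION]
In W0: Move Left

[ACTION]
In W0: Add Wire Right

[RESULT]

                                   
                                   
                                   
                                   
                                   
                                   
                                   
                                   
                                   
                                   
                                   
                                   
                                   
━━━━━━━━━━━━┓                      
Board┏━━━━━━━━━━━━━━━━━━━┓         
─────┃ FileViewer        ┃         
 3 4 ┠───────────────────┨         
·    ┃pending,eve49@exam▲┃         
     ┃cancelled,eve60@ex░┃         
    R┃cancelled,frank23@░┃         
     ┃inactive,frank31@e░┃         
    ·┃pending,grace42@ex█┃         


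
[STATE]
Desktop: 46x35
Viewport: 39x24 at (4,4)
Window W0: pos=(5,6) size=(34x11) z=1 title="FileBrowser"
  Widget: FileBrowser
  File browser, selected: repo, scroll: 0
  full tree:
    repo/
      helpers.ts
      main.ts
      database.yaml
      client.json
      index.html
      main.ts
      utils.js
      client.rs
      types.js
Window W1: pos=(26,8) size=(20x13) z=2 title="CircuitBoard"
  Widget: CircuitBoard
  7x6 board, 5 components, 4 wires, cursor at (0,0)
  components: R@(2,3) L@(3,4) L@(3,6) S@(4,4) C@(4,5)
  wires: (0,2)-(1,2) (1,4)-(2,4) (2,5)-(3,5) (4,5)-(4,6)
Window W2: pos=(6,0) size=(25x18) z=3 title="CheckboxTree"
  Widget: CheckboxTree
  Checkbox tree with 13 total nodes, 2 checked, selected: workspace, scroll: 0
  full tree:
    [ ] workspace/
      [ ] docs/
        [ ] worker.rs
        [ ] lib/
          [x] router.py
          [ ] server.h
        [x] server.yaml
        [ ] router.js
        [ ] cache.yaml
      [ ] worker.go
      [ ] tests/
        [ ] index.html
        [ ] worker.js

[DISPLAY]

  ┃   [-] docs/           ┃            
  ┃     [ ] worker.rs     ┃            
 ┏┃     [-] lib/          ┃━━━━━━━┓    
 ┃┃       [x] router.py   ┃       ┃    
 ┠┃       [ ] server.h    ┃━━━━━━━━━━━━
 ┃┃     [x] server.yaml   ┃cuitBoard   
 ┃┃     [ ] router.js     ┃────────────
 ┃┃     [ ] cache.yaml    ┃ 1 2 3 4 5 6
 ┃┃   [ ] worker.go       ┃.]      ·   
 ┃┃   [ ] tests/          ┃        │   
 ┃┃     [ ] index.html    ┃        ·   
 ┃┃     [ ] worker.js     ┃            
 ┗┃                       ┃            
  ┗━━━━━━━━━━━━━━━━━━━━━━━┛            
                      ┃3               
                      ┃                
                      ┗━━━━━━━━━━━━━━━━
                                       
                                       
                                       
                                       
                                       
                                       
                                       


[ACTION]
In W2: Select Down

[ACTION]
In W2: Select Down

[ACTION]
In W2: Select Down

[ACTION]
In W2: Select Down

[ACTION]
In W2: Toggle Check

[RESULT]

  ┃   [-] docs/           ┃            
  ┃     [ ] worker.rs     ┃            
 ┏┃     [ ] lib/          ┃━━━━━━━┓    
 ┃┃>      [ ] router.py   ┃       ┃    
 ┠┃       [ ] server.h    ┃━━━━━━━━━━━━
 ┃┃     [x] server.yaml   ┃cuitBoard   
 ┃┃     [ ] router.js     ┃────────────
 ┃┃     [ ] cache.yaml    ┃ 1 2 3 4 5 6
 ┃┃   [ ] worker.go       ┃.]      ·   
 ┃┃   [ ] tests/          ┃        │   
 ┃┃     [ ] index.html    ┃        ·   
 ┃┃     [ ] worker.js     ┃            
 ┗┃                       ┃            
  ┗━━━━━━━━━━━━━━━━━━━━━━━┛            
                      ┃3               
                      ┃                
                      ┗━━━━━━━━━━━━━━━━
                                       
                                       
                                       
                                       
                                       
                                       
                                       


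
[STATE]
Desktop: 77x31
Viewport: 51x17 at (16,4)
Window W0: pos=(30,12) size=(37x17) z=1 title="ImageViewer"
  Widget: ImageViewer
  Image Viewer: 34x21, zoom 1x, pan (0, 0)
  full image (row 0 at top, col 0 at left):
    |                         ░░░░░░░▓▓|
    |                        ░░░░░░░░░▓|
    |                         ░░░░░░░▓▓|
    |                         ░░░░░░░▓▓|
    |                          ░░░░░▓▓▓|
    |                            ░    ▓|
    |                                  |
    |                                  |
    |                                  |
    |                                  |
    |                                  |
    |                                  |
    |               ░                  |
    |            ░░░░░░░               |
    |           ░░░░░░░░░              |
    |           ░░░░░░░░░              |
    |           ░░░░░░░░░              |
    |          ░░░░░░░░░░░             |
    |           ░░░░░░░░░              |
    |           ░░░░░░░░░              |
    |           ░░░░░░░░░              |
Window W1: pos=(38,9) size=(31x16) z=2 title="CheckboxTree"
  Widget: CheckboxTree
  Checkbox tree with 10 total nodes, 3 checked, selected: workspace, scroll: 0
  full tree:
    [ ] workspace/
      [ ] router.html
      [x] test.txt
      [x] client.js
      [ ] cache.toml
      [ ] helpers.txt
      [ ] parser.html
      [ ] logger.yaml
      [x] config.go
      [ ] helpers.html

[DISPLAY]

                                                   
                                                   
                                                   
                                                   
                                                   
                      ┏━━━━━━━━━━━━━━━━━━━━━━━━━━━━
                      ┃ CheckboxTree               
                      ┠────────────────────────────
              ┏━━━━━━━┃>[-] workspace/             
              ┃ ImageV┃   [ ] router.html          
              ┠───────┃   [x] test.txt             
              ┃       ┃   [x] client.js            
              ┃       ┃   [ ] cache.toml           
              ┃       ┃   [ ] helpers.txt          
              ┃       ┃   [ ] parser.html          
              ┃       ┃   [ ] logger.yaml          
              ┃       ┃   [x] config.go            


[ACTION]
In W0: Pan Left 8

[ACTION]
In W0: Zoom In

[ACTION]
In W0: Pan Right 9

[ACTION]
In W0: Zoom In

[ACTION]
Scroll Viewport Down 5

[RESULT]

                      ┏━━━━━━━━━━━━━━━━━━━━━━━━━━━━
                      ┃ CheckboxTree               
                      ┠────────────────────────────
              ┏━━━━━━━┃>[-] workspace/             
              ┃ ImageV┃   [ ] router.html          
              ┠───────┃   [x] test.txt             
              ┃       ┃   [x] client.js            
              ┃       ┃   [ ] cache.toml           
              ┃       ┃   [ ] helpers.txt          
              ┃       ┃   [ ] parser.html          
              ┃       ┃   [ ] logger.yaml          
              ┃       ┃   [x] config.go            
              ┃       ┃   [ ] helpers.html         
              ┃       ┃                            
              ┃       ┃                            
              ┃       ┗━━━━━━━━━━━━━━━━━━━━━━━━━━━━
              ┃                                   ┃


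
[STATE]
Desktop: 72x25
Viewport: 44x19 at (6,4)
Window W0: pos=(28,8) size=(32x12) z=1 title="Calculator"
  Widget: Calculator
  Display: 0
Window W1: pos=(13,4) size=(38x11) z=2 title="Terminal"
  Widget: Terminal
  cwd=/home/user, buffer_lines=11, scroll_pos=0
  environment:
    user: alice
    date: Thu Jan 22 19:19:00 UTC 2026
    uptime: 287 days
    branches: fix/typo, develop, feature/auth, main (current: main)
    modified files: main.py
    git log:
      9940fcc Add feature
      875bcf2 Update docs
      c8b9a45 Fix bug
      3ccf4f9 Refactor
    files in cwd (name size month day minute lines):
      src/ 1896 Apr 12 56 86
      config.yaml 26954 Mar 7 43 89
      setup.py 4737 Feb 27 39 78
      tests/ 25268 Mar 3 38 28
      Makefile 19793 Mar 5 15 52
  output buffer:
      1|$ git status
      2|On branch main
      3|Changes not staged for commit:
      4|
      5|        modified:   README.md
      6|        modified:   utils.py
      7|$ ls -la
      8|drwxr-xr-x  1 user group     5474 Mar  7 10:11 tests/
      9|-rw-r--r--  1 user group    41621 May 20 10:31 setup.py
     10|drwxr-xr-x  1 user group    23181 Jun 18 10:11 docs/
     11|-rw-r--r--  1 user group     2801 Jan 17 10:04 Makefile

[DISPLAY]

       ┏━━━━━━━━━━━━━━━━━━━━━━━━━━━━━━━━━━━━
       ┃ Terminal                           
       ┠────────────────────────────────────
       ┃$ git status                        
       ┃On branch main                      
       ┃Changes not staged for commit:      
       ┃                                    
       ┃        modified:   README.md       
       ┃        modified:   utils.py        
       ┃$ ls -la                            
       ┗━━━━━━━━━━━━━━━━━━━━━━━━━━━━━━━━━━━━
                      ┃│ 4 │ 5 │ 6 │ × │    
                      ┃├───┼───┼───┼───┤    
                      ┃│ 1 │ 2 │ 3 │ - │    
                      ┃└───┴───┴───┴───┘    
                      ┗━━━━━━━━━━━━━━━━━━━━━
                                            
                                            
                                            


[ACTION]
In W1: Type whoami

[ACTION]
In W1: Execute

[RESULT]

       ┏━━━━━━━━━━━━━━━━━━━━━━━━━━━━━━━━━━━━
       ┃ Terminal                           
       ┠────────────────────────────────────
       ┃drwxr-xr-x  1 user group     5474 Ma
       ┃-rw-r--r--  1 user group    41621 Ma
       ┃drwxr-xr-x  1 user group    23181 Ju
       ┃-rw-r--r--  1 user group     2801 Ja
       ┃$ whoami                            
       ┃alice                               
       ┃$ █                                 
       ┗━━━━━━━━━━━━━━━━━━━━━━━━━━━━━━━━━━━━
                      ┃│ 4 │ 5 │ 6 │ × │    
                      ┃├───┼───┼───┼───┤    
                      ┃│ 1 │ 2 │ 3 │ - │    
                      ┃└───┴───┴───┴───┘    
                      ┗━━━━━━━━━━━━━━━━━━━━━
                                            
                                            
                                            


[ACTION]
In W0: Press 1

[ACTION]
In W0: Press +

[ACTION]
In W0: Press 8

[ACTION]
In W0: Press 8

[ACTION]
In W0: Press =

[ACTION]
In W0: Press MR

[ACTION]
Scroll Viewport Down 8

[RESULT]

       ┠────────────────────────────────────
       ┃drwxr-xr-x  1 user group     5474 Ma
       ┃-rw-r--r--  1 user group    41621 Ma
       ┃drwxr-xr-x  1 user group    23181 Ju
       ┃-rw-r--r--  1 user group     2801 Ja
       ┃$ whoami                            
       ┃alice                               
       ┃$ █                                 
       ┗━━━━━━━━━━━━━━━━━━━━━━━━━━━━━━━━━━━━
                      ┃│ 4 │ 5 │ 6 │ × │    
                      ┃├───┼───┼───┼───┤    
                      ┃│ 1 │ 2 │ 3 │ - │    
                      ┃└───┴───┴───┴───┘    
                      ┗━━━━━━━━━━━━━━━━━━━━━
                                            
                                            
                                            
                                            
                                            


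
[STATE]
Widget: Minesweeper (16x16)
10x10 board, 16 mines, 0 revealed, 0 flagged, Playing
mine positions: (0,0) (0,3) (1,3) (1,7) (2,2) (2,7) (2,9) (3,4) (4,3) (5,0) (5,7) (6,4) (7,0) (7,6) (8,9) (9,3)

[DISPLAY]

■■■■■■■■■■      
■■■■■■■■■■      
■■■■■■■■■■      
■■■■■■■■■■      
■■■■■■■■■■      
■■■■■■■■■■      
■■■■■■■■■■      
■■■■■■■■■■      
■■■■■■■■■■      
■■■■■■■■■■      
                
                
                
                
                
                


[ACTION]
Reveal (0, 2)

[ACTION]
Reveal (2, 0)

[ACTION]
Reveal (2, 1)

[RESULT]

■■2■■■■■■■      
12■■■■■■■■      
 1■■■■■■■■      
 1■■■■■■■■      
11■■■■■■■■      
■■■■■■■■■■      
■■■■■■■■■■      
■■■■■■■■■■      
■■■■■■■■■■      
■■■■■■■■■■      
                
                
                
                
                
                


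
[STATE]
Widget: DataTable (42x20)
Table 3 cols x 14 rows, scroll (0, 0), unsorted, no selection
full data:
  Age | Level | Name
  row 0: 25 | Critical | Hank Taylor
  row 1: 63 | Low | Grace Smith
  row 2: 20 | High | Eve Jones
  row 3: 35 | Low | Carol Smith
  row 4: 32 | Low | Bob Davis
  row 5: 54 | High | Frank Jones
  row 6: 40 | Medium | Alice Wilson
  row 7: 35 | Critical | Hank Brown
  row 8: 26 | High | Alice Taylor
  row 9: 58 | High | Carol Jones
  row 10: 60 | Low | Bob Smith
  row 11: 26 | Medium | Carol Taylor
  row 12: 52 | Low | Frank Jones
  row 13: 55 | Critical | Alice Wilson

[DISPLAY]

Age│Level   │Name                         
───┼────────┼────────────                 
25 │Critical│Hank Taylor                  
63 │Low     │Grace Smith                  
20 │High    │Eve Jones                    
35 │Low     │Carol Smith                  
32 │Low     │Bob Davis                    
54 │High    │Frank Jones                  
40 │Medium  │Alice Wilson                 
35 │Critical│Hank Brown                   
26 │High    │Alice Taylor                 
58 │High    │Carol Jones                  
60 │Low     │Bob Smith                    
26 │Medium  │Carol Taylor                 
52 │Low     │Frank Jones                  
55 │Critical│Alice Wilson                 
                                          
                                          
                                          
                                          


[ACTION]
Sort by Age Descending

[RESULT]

Ag▼│Level   │Name                         
───┼────────┼────────────                 
63 │Low     │Grace Smith                  
60 │Low     │Bob Smith                    
58 │High    │Carol Jones                  
55 │Critical│Alice Wilson                 
54 │High    │Frank Jones                  
52 │Low     │Frank Jones                  
40 │Medium  │Alice Wilson                 
35 │Low     │Carol Smith                  
35 │Critical│Hank Brown                   
32 │Low     │Bob Davis                    
26 │High    │Alice Taylor                 
26 │Medium  │Carol Taylor                 
25 │Critical│Hank Taylor                  
20 │High    │Eve Jones                    
                                          
                                          
                                          
                                          


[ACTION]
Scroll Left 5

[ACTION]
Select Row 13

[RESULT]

Ag▼│Level   │Name                         
───┼────────┼────────────                 
63 │Low     │Grace Smith                  
60 │Low     │Bob Smith                    
58 │High    │Carol Jones                  
55 │Critical│Alice Wilson                 
54 │High    │Frank Jones                  
52 │Low     │Frank Jones                  
40 │Medium  │Alice Wilson                 
35 │Low     │Carol Smith                  
35 │Critical│Hank Brown                   
32 │Low     │Bob Davis                    
26 │High    │Alice Taylor                 
26 │Medium  │Carol Taylor                 
25 │Critical│Hank Taylor                  
>0 │High    │Eve Jones                    
                                          
                                          
                                          
                                          


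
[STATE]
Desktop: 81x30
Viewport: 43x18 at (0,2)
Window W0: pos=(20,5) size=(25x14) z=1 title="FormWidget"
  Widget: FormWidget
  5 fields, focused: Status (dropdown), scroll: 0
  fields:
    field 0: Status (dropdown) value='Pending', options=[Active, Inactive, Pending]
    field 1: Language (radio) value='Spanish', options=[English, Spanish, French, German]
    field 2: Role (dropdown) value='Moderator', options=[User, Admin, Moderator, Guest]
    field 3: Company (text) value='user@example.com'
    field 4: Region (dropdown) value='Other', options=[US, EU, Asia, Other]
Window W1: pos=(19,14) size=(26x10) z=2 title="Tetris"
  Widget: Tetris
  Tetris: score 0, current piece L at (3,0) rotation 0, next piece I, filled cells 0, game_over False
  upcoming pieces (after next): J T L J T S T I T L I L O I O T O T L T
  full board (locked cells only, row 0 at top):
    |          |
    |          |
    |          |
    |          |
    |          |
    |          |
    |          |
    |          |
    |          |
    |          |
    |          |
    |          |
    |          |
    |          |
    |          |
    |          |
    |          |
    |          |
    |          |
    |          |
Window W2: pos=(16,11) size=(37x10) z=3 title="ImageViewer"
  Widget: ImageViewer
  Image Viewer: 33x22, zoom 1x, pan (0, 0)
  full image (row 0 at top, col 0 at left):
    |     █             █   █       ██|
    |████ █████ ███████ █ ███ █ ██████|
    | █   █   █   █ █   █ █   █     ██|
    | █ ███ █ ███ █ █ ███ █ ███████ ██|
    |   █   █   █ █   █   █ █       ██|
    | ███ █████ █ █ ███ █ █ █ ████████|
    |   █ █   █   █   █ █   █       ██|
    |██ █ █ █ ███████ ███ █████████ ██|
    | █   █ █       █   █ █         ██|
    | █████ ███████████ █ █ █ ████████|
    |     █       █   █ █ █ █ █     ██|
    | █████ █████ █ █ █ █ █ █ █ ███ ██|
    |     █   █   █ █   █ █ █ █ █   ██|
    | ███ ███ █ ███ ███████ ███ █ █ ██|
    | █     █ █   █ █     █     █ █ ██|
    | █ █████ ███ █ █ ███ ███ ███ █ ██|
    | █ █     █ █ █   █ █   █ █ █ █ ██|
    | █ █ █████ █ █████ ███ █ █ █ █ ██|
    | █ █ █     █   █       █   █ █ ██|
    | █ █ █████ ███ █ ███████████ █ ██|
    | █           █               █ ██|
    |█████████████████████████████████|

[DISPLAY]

                                           
                                           
                                           
                    ┏━━━━━━━━━━━━━━━━━━━━━━
                    ┃ FormWidget           
                    ┠──────────────────────
                    ┃> Status:     [Pendin▼
                    ┃  Language:   ( ) Engl
                    ┃  Role:       [Modera▼
                ┏━━━━━━━━━━━━━━━━━━━━━━━━━━
                ┃ ImageViewer              
                ┠──────────────────────────
                ┃     █             █   █  
                ┃████ █████ ███████ █ ███ █
                ┃ █   █   █   █ █   █ █   █
                ┃ █ ███ █ ███ █ █ ███ █ ███
                ┃   █   █   █ █   █   █ █  
                ┃ ███ █████ █ █ ███ █ █ █ █


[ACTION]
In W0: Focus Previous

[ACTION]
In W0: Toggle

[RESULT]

                                           
                                           
                                           
                    ┏━━━━━━━━━━━━━━━━━━━━━━
                    ┃ FormWidget           
                    ┠──────────────────────
                    ┃  Status:     [Pendin▼
                    ┃  Language:   ( ) Engl
                    ┃  Role:       [Modera▼
                ┏━━━━━━━━━━━━━━━━━━━━━━━━━━
                ┃ ImageViewer              
                ┠──────────────────────────
                ┃     █             █   █  
                ┃████ █████ ███████ █ ███ █
                ┃ █   █   █   █ █   █ █   █
                ┃ █ ███ █ ███ █ █ ███ █ ███
                ┃   █   █   █ █   █   █ █  
                ┃ ███ █████ █ █ ███ █ █ █ █


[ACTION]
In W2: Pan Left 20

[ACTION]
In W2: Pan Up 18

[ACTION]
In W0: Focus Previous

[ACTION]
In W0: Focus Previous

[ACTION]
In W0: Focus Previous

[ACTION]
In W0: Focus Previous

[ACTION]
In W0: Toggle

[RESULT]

                                           
                                           
                                           
                    ┏━━━━━━━━━━━━━━━━━━━━━━
                    ┃ FormWidget           
                    ┠──────────────────────
                    ┃> Status:     [Pendin▼
                    ┃  Language:   ( ) Engl
                    ┃  Role:       [Modera▼
                ┏━━━━━━━━━━━━━━━━━━━━━━━━━━
                ┃ ImageViewer              
                ┠──────────────────────────
                ┃     █             █   █  
                ┃████ █████ ███████ █ ███ █
                ┃ █   █   █   █ █   █ █   █
                ┃ █ ███ █ ███ █ █ ███ █ ███
                ┃   █   █   █ █   █   █ █  
                ┃ ███ █████ █ █ ███ █ █ █ █


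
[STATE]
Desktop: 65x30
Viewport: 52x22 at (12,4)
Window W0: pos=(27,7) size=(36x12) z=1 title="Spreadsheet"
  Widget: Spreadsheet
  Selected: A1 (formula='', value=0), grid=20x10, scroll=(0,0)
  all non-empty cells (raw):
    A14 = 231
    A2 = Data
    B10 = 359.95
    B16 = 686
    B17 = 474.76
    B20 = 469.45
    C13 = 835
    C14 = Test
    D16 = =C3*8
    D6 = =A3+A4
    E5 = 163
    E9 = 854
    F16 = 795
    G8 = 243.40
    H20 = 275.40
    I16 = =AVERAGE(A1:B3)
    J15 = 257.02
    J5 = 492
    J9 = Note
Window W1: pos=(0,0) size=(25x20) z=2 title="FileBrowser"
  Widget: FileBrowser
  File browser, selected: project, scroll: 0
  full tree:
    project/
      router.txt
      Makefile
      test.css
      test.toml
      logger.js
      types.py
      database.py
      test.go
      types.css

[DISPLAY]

txt         ┃                                       
e           ┃                                       
s           ┃                                       
ml          ┃  ┏━━━━━━━━━━━━━━━━━━━━━━━━━━━━━━━━━━┓ 
js          ┃  ┃ Spreadsheet                      ┃ 
y           ┃  ┠──────────────────────────────────┨ 
e.py        ┃  ┃A1:                               ┃ 
            ┃  ┃       A       B       C       D  ┃ 
ss          ┃  ┃----------------------------------┃ 
            ┃  ┃  1      [0]       0       0      ┃ 
            ┃  ┃  2 Data           0       0      ┃ 
            ┃  ┃  3        0       0       0      ┃ 
            ┃  ┃  4        0       0       0      ┃ 
            ┃  ┃  5        0       0       0      ┃ 
            ┃  ┗━━━━━━━━━━━━━━━━━━━━━━━━━━━━━━━━━━┛ 
━━━━━━━━━━━━┛                                       
                                                    
                                                    
                                                    
                                                    
                                                    
                                                    


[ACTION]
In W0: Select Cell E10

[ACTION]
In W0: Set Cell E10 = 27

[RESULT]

txt         ┃                                       
e           ┃                                       
s           ┃                                       
ml          ┃  ┏━━━━━━━━━━━━━━━━━━━━━━━━━━━━━━━━━━┓ 
js          ┃  ┃ Spreadsheet                      ┃ 
y           ┃  ┠──────────────────────────────────┨ 
e.py        ┃  ┃E10: 27                           ┃ 
            ┃  ┃       A       B       C       D  ┃ 
ss          ┃  ┃----------------------------------┃ 
            ┃  ┃  1        0       0       0      ┃ 
            ┃  ┃  2 Data           0       0      ┃ 
            ┃  ┃  3        0       0       0      ┃ 
            ┃  ┃  4        0       0       0      ┃ 
            ┃  ┃  5        0       0       0      ┃ 
            ┃  ┗━━━━━━━━━━━━━━━━━━━━━━━━━━━━━━━━━━┛ 
━━━━━━━━━━━━┛                                       
                                                    
                                                    
                                                    
                                                    
                                                    
                                                    
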